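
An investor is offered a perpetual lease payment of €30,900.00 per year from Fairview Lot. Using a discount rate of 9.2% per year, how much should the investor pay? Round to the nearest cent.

€335869.57

Level perpetuity: PV = C / r = €30,900.00 / 0.092 = €335,869.57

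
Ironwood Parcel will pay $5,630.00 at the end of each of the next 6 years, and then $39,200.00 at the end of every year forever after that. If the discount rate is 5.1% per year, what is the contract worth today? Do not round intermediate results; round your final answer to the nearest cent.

$598780.03

PV of 6-year annuity: $5,630.00 × [1 − (1+0.051)^−6] / 0.051 = 28484.98652
Perpetuity value at year 6: $39,200.00 / 0.051 = 768627.45098
PV of perpetuity: 768627.45098 / (1+0.051)^6 = 570295.04042
Total PV = 28484.98652 + 570295.04042 = 598780.02694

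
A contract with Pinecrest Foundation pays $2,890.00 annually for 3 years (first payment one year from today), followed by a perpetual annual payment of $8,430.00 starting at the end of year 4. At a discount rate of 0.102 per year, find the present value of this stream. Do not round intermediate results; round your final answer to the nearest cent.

PV of 3-year annuity: $2,890.00 × [1 − (1+0.102)^−3] / 0.102 = 7161.77198
Perpetuity value at year 3: $8,430.00 / 0.102 = 82647.05882
PV of perpetuity: 82647.05882 / (1+0.102)^3 = 61756.49212
Total PV = 7161.77198 + 61756.49212 = 68918.26410

$68918.26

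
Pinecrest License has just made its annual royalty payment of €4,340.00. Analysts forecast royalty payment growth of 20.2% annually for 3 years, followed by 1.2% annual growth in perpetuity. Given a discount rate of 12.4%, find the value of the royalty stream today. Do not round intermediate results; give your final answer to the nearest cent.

D_1 = 5216.68000
D_2 = 6270.44936
D_3 = 7537.08013
Terminal value at year 3: TV = D_3×(1+g_2)/(r−g_2) = 7627.52509/0.112 = 68102.90261
P_0 = D_1/(1+r)^1 + D_2/(1+r)^2 + D_3/(1+r)^3 + TV/(1+r)^3
    = 4641.17438 + 4963.24876 + 5307.67349 + 47958.62119 = 62870.71781

€62870.72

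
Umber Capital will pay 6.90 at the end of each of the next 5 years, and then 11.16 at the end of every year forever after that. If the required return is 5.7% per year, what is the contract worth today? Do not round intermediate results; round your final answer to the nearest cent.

PV of 5-year annuity: 6.90 × [1 − (1+0.057)^−5] / 0.057 = 29.30406
Perpetuity value at year 5: 11.16 / 0.057 = 195.78947
PV of perpetuity: 195.78947 / (1+0.057)^5 = 148.39334
Total PV = 29.30406 + 148.39334 = 177.69740

177.70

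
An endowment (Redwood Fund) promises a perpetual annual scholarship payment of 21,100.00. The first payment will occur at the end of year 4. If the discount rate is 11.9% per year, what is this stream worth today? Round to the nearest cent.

Value at end of year 3: C / r = 21,100.00 / 0.119 = 177,310.9244
Discount to today: PV = 177,310.9244 / (1 + 0.119)^3 = 177,310.9244 / 1.401168 = 126,545.07

126545.07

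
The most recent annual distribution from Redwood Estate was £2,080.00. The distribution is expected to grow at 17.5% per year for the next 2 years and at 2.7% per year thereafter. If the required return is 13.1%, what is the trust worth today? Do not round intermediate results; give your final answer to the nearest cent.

£26575.15

D_1 = 2444.00000
D_2 = 2871.70000
Terminal value at year 2: TV = D_2×(1+g_2)/(r−g_2) = 2949.23590/0.104 = 28358.03750
P_0 = D_1/(1+r)^1 + D_2/(1+r)^2 + TV/(1+r)^2
    = 2160.91954 + 2244.98714 + 22169.24805 = 26575.15473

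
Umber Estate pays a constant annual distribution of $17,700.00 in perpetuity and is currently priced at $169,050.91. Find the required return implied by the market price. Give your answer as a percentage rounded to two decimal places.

10.47%

P = C/r ⇒ r = C/P = $17,700.00/$169,050.91 = 0.104702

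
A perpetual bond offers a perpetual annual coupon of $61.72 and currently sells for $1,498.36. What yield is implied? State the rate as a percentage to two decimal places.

P = C/r ⇒ r = C/P = $61.72/$1,498.36 = 0.041192

4.12%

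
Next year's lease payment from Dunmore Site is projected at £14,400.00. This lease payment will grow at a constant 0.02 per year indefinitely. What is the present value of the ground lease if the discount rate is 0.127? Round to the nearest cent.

Growing perpetuity: P = D₁ / (r − g) = £14,400.0000 / (0.127 − 0.02) = £134,579.44

£134579.44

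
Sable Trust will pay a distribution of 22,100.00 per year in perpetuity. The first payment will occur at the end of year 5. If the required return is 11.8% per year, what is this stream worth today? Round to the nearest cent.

Value at end of year 4: C / r = 22,100.00 / 0.118 = 187,288.1356
Discount to today: PV = 187,288.1356 / (1 + 0.118)^4 = 187,288.1356 / 1.562310 = 119,878.98

119878.98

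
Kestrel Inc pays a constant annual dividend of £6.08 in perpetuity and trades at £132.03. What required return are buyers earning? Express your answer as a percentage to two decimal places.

P = C/r ⇒ r = C/P = £6.08/£132.03 = 0.046050

4.61%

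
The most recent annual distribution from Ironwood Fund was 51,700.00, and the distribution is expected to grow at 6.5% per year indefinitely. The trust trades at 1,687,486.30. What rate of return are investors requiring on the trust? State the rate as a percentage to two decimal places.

D₁ = 51,700.00 × 1.065 = 55,060.5000
P = D₁/(r − g) ⇒ r = D₁/P + g = 55,060.5000/1,687,486.30 + 0.065 = 0.032629 + 0.065 = 0.097629

9.76%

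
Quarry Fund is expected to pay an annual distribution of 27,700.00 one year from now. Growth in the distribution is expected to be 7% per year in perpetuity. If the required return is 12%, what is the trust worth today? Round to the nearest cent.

Growing perpetuity: P = D₁ / (r − g) = 27,700.0000 / (0.12 − 0.07) = 554,000.00

554000.00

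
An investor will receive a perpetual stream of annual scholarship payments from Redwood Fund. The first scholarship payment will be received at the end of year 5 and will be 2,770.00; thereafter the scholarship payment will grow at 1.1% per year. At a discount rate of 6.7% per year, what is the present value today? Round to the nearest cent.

Value at end of year 4: C₁ / (r − g) = 2,770.00 / (0.067 − 0.011) = 49,464.2857
Discount to today: PV = 49,464.2857 / (1 + 0.067)^4 = 49,464.2857 / 1.296157 = 38,162.26

38162.26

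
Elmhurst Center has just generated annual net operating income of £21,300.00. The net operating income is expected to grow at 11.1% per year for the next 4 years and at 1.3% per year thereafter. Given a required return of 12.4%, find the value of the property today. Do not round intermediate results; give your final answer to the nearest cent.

D_1 = 23664.30000
D_2 = 26291.03730
D_3 = 29209.34244
D_4 = 32451.57945
Terminal value at year 4: TV = D_4×(1+g_2)/(r−g_2) = 32873.44998/0.111 = 296157.20706
P_0 = D_1/(1+r)^1 + D_2/(1+r)^2 + D_3/(1+r)^3 + D_4/(1+r)^4 + TV/(1+r)^4
    = 21053.64769 + 20810.14464 + 20569.45792 + 20331.55493 + 185548.33468 = 268313.13986

£268313.14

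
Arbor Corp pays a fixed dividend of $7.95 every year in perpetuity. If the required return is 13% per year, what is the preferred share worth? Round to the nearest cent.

Level perpetuity: PV = C / r = $7.95 / 0.13 = $61.15

$61.15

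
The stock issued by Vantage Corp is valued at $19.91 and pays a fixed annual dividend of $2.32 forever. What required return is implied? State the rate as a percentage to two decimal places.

11.65%

P = C/r ⇒ r = C/P = $2.32/$19.91 = 0.116524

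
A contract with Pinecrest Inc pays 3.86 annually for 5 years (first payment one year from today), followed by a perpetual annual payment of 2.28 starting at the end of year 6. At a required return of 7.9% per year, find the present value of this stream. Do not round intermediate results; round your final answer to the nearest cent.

PV of 5-year annuity: 3.86 × [1 − (1+0.079)^−5] / 0.079 = 15.45257
Perpetuity value at year 5: 2.28 / 0.079 = 28.86076
PV of perpetuity: 28.86076 / (1+0.079)^5 = 19.73334
Total PV = 15.45257 + 19.73334 = 35.18590

35.19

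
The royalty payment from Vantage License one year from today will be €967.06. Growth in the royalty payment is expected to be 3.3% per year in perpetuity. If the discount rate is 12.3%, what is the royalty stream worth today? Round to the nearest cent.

Growing perpetuity: P = D₁ / (r − g) = €967.0600 / (0.123 − 0.033) = €10,745.11

€10745.11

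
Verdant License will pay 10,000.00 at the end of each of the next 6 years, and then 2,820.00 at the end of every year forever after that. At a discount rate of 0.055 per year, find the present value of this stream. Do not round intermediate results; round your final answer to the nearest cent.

87140.63

PV of 6-year annuity: 10,000.00 × [1 − (1+0.055)^−6] / 0.055 = 49955.30309
Perpetuity value at year 6: 2,820.00 / 0.055 = 51272.72727
PV of perpetuity: 51272.72727 / (1+0.055)^6 = 37185.33180
Total PV = 49955.30309 + 37185.33180 = 87140.63489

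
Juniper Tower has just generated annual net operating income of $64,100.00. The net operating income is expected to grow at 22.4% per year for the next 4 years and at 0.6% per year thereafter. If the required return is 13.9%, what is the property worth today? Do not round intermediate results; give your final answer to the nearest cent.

D_1 = 78458.40000
D_2 = 96033.08160
D_3 = 117544.49188
D_4 = 143874.45806
Terminal value at year 4: TV = D_4×(1+g_2)/(r−g_2) = 144737.70481/0.133 = 1088253.41961
P_0 = D_1/(1+r)^1 + D_2/(1+r)^2 + D_3/(1+r)^3 + D_4/(1+r)^4 + TV/(1+r)^4
    = 68883.58209 + 74024.14792 + 79548.33806 + 85484.78120 + 646599.17208 = 954540.02134

$954540.02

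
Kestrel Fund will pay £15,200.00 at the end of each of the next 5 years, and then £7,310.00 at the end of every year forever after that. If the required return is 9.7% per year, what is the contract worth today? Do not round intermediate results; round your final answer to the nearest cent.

£105500.78

PV of 5-year annuity: £15,200.00 × [1 − (1+0.097)^−5] / 0.097 = 58064.28964
Perpetuity value at year 5: £7,310.00 / 0.097 = 75360.82474
PV of perpetuity: 75360.82474 / (1+0.097)^5 = 47436.48545
Total PV = 58064.28964 + 47436.48545 = 105500.77509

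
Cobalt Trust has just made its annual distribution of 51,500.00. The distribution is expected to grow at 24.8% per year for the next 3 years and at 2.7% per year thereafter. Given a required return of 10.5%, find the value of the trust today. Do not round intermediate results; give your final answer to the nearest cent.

D_1 = 64272.00000
D_2 = 80211.45600
D_3 = 100103.89709
Terminal value at year 3: TV = D_3×(1+g_2)/(r−g_2) = 102806.70231/0.078 = 1318034.64499
P_0 = D_1/(1+r)^1 + D_2/(1+r)^2 + D_3/(1+r)^3 + TV/(1+r)^3
    = 58164.70588 + 65691.90311 + 74193.20822 + 976877.24160 = 1174927.05882

1174927.06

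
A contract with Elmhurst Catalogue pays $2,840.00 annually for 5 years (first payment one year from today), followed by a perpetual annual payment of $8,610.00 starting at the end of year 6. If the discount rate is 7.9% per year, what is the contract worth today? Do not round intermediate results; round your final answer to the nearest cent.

$85888.56

PV of 5-year annuity: $2,840.00 × [1 − (1+0.079)^−5] / 0.079 = 11369.24559
Perpetuity value at year 5: $8,610.00 / 0.079 = 108987.34177
PV of perpetuity: 108987.34177 / (1+0.079)^5 = 74519.31202
Total PV = 11369.24559 + 74519.31202 = 85888.55761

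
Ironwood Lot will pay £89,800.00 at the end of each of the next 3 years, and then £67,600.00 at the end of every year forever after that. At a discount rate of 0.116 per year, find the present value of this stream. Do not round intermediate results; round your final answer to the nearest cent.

PV of 3-year annuity: £89,800.00 × [1 − (1+0.116)^−3] / 0.116 = 217175.67688
Perpetuity value at year 3: £67,600.00 / 0.116 = 582758.62069
PV of perpetuity: 582758.62069 / (1+0.116)^3 = 419272.25369
Total PV = 217175.67688 + 419272.25369 = 636447.93056

£636447.93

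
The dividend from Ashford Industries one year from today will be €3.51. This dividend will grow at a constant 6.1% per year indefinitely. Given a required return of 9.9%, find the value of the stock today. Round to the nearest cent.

Growing perpetuity: P = D₁ / (r − g) = €3.5100 / (0.099 − 0.061) = €92.37

€92.37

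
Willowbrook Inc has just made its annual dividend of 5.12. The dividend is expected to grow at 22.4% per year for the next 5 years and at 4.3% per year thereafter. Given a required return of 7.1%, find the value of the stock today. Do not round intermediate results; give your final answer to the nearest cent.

410.74

D_1 = 6.26688
D_2 = 7.67066
D_3 = 9.38889
D_4 = 11.49200
D_5 = 14.06621
Terminal value at year 5: TV = D_5×(1+g_2)/(r−g_2) = 14.67106/0.028 = 523.96627
P_0 = D_1/(1+r)^1 + D_2/(1+r)^2 + D_3/(1+r)^3 + D_4/(1+r)^4 + D_5/(1+r)^5 + TV/(1+r)^5
    = 5.85143 + 6.68735 + 7.64268 + 8.73449 + 9.98228 + 371.83989 = 410.73812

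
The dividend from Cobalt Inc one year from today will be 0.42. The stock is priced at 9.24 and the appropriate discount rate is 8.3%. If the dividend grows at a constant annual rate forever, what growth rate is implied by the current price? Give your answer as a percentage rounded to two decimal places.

P = D₁/(r−g) ⇒ g = r − D₁/P = 0.083 − 0.42/9.24 = 0.037545

3.75%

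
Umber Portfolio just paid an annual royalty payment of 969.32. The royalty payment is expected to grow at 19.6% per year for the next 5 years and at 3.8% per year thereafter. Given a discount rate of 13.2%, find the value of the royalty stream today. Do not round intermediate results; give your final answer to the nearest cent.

D_1 = 1159.30672
D_2 = 1386.53084
D_3 = 1658.29088
D_4 = 1983.31589
D_5 = 2372.04581
Terminal value at year 5: TV = D_5×(1+g_2)/(r−g_2) = 2462.18355/0.094 = 26193.44202
P_0 = D_1/(1+r)^1 + D_2/(1+r)^2 + D_3/(1+r)^3 + D_4/(1+r)^4 + D_5/(1+r)^5 + TV/(1+r)^5
    = 1024.12254 + 1082.02347 + 1143.19794 + 1207.83104 + 1276.11830 + 14091.60424 = 19824.89752

19824.90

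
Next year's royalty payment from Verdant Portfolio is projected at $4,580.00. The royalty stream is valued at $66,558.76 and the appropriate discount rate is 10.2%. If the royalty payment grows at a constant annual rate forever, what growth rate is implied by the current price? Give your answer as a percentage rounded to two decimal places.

3.32%

P = D₁/(r−g) ⇒ g = r − D₁/P = 0.102 − $4,580.00/$66,558.76 = 0.033189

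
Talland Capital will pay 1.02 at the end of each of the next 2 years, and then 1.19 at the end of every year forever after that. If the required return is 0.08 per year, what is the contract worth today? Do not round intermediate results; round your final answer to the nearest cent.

PV of 2-year annuity: 1.02 × [1 − (1+0.08)^−2] / 0.08 = 1.81893
Perpetuity value at year 2: 1.19 / 0.08 = 14.87500
PV of perpetuity: 14.87500 / (1+0.08)^2 = 12.75291
Total PV = 1.81893 + 12.75291 = 14.57184

14.57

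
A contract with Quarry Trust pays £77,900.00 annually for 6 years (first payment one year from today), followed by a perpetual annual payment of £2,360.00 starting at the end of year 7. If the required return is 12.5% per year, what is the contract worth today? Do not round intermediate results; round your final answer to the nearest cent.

PV of 6-year annuity: £77,900.00 × [1 − (1+0.125)^−6] / 0.125 = 315794.02116
Perpetuity value at year 6: £2,360.00 / 0.125 = 18880.00000
PV of perpetuity: 18880.00000 / (1+0.125)^6 = 9312.94108
Total PV = 315794.02116 + 9312.94108 = 325106.96224

£325106.96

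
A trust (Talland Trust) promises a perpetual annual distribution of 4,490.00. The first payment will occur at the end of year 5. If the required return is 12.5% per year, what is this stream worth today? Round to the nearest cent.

Value at end of year 4: C / r = 4,490.00 / 0.125 = 35,920.0000
Discount to today: PV = 35,920.0000 / (1 + 0.125)^4 = 35,920.0000 / 1.601807 = 22,424.68

22424.68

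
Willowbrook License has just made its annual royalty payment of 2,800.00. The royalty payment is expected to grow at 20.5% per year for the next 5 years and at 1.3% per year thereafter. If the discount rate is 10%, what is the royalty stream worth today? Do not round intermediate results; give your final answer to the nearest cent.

D_1 = 3374.00000
D_2 = 4065.67000
D_3 = 4899.13235
D_4 = 5903.45448
D_5 = 7113.66265
Terminal value at year 5: TV = D_5×(1+g_2)/(r−g_2) = 7206.14026/0.087 = 82829.19845
P_0 = D_1/(1+r)^1 + D_2/(1+r)^2 + D_3/(1+r)^3 + D_4/(1+r)^4 + D_5/(1+r)^5 + TV/(1+r)^5
    = 3067.27273 + 3360.05785 + 3680.79065 + 4032.13884 + 4417.02482 + 51430.41549 = 69987.70038

69987.70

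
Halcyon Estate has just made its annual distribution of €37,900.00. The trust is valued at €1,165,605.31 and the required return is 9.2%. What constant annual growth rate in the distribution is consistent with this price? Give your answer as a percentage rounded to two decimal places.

P = D₀(1+g)/(r−g) ⇒ P(r−g) = D₀(1+g) ⇒ g(P+D₀) = P·r − D₀
g = (P·r − D₀)/(P + D₀) = (€1,165,605.31×0.092 − €37,900.00) / (€1,165,605.31 + €37,900.00) = 0.057611

5.76%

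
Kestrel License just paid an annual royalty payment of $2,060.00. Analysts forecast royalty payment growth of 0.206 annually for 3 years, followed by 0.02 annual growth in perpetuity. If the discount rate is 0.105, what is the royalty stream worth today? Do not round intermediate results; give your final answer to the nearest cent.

D_1 = 2484.36000
D_2 = 2996.13816
D_3 = 3613.34262
Terminal value at year 3: TV = D_3×(1+g_2)/(r−g_2) = 3685.60947/0.085 = 43360.11145
P_0 = D_1/(1+r)^1 + D_2/(1+r)^2 + D_3/(1+r)^3 + TV/(1+r)^3
    = 2248.28959 + 2453.78937 + 2678.07238 + 32136.86850 = 39517.01984

$39517.02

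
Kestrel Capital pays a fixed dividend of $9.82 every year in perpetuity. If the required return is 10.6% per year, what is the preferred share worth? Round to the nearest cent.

$92.64

Level perpetuity: PV = C / r = $9.82 / 0.106 = $92.64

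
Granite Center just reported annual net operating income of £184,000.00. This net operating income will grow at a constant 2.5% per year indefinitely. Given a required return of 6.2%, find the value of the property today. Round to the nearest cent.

£5097297.30

D₁ = D₀ × (1 + g) = £184,000.00 × 1.025 = £188,600.0000
Growing perpetuity: P = D₁ / (r − g) = £188,600.0000 / (0.062 − 0.025) = £5,097,297.30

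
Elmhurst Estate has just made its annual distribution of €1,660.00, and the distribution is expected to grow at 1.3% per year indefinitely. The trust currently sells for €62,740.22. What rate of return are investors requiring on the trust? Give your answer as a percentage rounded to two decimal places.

3.98%

D₁ = €1,660.00 × 1.013 = €1,681.5800
P = D₁/(r − g) ⇒ r = D₁/P + g = €1,681.5800/€62,740.22 + 0.013 = 0.026802 + 0.013 = 0.039802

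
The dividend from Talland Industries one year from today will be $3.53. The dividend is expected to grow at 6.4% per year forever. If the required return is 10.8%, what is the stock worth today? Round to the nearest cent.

Growing perpetuity: P = D₁ / (r − g) = $3.5300 / (0.108 − 0.064) = $80.23

$80.23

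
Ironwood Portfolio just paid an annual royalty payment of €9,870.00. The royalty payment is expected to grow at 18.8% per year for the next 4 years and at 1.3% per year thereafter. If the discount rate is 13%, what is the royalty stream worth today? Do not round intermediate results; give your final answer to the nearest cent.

€149210.92

D_1 = 11725.56000
D_2 = 13929.96528
D_3 = 16548.79875
D_4 = 19659.97292
Terminal value at year 4: TV = D_4×(1+g_2)/(r−g_2) = 19915.55257/0.117 = 170218.39800
P_0 = D_1/(1+r)^1 + D_2/(1+r)^2 + D_3/(1+r)^3 + D_4/(1+r)^4 + TV/(1+r)^4
    = 10376.60177 + 10909.20611 + 11469.14766 + 12057.82958 + 104398.13129 = 149210.91641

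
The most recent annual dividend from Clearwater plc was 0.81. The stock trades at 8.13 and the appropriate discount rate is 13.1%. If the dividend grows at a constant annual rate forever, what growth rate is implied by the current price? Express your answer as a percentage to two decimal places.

2.85%

P = D₀(1+g)/(r−g) ⇒ P(r−g) = D₀(1+g) ⇒ g(P+D₀) = P·r − D₀
g = (P·r − D₀)/(P + D₀) = (8.13×0.131 − 0.81) / (8.13 + 0.81) = 0.028527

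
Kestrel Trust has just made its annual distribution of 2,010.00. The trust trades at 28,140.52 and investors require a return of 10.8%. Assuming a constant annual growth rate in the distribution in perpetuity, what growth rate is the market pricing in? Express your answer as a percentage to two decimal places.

3.41%

P = D₀(1+g)/(r−g) ⇒ P(r−g) = D₀(1+g) ⇒ g(P+D₀) = P·r − D₀
g = (P·r − D₀)/(P + D₀) = (28,140.52×0.108 − 2,010.00) / (28,140.52 + 2,010.00) = 0.034135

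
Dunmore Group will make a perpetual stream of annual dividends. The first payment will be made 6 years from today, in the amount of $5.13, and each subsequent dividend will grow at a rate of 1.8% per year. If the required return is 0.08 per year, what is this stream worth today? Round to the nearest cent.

Value at end of year 5: C₁ / (r − g) = $5.13 / (0.08 − 0.018) = $82.7419
Discount to today: PV = $82.7419 / (1 + 0.08)^5 = $82.7419 / 1.469328 = $56.31

$56.31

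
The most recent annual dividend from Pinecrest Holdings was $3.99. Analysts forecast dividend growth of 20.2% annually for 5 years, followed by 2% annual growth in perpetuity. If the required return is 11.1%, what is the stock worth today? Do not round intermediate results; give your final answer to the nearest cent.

$91.72

D_1 = 4.79598
D_2 = 5.76477
D_3 = 6.92925
D_4 = 8.32896
D_5 = 10.01141
Terminal value at year 5: TV = D_5×(1+g_2)/(r−g_2) = 10.21164/0.091 = 112.21580
P_0 = D_1/(1+r)^1 + D_2/(1+r)^2 + D_3/(1+r)^3 + D_4/(1+r)^4 + D_5/(1+r)^5 + TV/(1+r)^5
    = 4.31681 + 4.67040 + 5.05294 + 5.46682 + 5.91459 + 66.29545 = 91.71701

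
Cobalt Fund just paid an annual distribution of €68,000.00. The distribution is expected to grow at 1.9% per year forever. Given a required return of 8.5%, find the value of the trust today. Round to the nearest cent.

D₁ = D₀ × (1 + g) = €68,000.00 × 1.019 = €69,292.0000
Growing perpetuity: P = D₁ / (r − g) = €69,292.0000 / (0.085 − 0.019) = €1,049,878.79

€1049878.79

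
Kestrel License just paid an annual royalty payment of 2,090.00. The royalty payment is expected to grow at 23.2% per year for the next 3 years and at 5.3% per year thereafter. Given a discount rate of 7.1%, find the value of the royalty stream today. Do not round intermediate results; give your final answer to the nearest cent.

D_1 = 2574.88000
D_2 = 3172.25216
D_3 = 3908.21466
Terminal value at year 3: TV = D_3×(1+g_2)/(r−g_2) = 4115.35004/0.018 = 228630.55768
P_0 = D_1/(1+r)^1 + D_2/(1+r)^2 + D_3/(1+r)^3 + TV/(1+r)^3
    = 2404.18301 + 2765.59614 + 3181.33935 + 186108.35189 = 194459.47038

194459.47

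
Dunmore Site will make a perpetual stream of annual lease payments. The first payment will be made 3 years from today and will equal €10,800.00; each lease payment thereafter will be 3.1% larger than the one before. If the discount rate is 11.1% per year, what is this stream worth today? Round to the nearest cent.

€109371.87

Value at end of year 2: C₁ / (r − g) = €10,800.00 / (0.111 − 0.031) = €135,000.0000
Discount to today: PV = €135,000.0000 / (1 + 0.111)^2 = €135,000.0000 / 1.234321 = €109,371.87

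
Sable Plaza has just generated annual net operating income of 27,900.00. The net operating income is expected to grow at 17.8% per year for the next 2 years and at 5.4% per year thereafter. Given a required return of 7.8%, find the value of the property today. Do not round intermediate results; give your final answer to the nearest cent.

D_1 = 32866.20000
D_2 = 38716.38360
Terminal value at year 2: TV = D_2×(1+g_2)/(r−g_2) = 40807.06831/0.024 = 1700294.51310
P_0 = D_1/(1+r)^1 + D_2/(1+r)^2 + TV/(1+r)^2
    = 30488.12616 + 33316.33823 + 1463142.52076 = 1526946.98516

1526946.99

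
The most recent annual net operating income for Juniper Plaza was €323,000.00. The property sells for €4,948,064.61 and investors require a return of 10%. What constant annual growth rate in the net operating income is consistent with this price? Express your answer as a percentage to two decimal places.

P = D₀(1+g)/(r−g) ⇒ P(r−g) = D₀(1+g) ⇒ g(P+D₀) = P·r − D₀
g = (P·r − D₀)/(P + D₀) = (€4,948,064.61×0.1 − €323,000.00) / (€4,948,064.61 + €323,000.00) = 0.032594

3.26%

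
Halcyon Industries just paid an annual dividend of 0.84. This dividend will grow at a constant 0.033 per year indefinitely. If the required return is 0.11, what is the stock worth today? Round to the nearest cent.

11.27

D₁ = D₀ × (1 + g) = 0.84 × 1.033 = 0.8677
Growing perpetuity: P = D₁ / (r − g) = 0.8677 / (0.11 − 0.033) = 11.27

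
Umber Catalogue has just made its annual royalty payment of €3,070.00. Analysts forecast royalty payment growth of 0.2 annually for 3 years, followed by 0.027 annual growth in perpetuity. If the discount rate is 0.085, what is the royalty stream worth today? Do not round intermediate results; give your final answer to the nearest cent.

D_1 = 3684.00000
D_2 = 4420.80000
D_3 = 5304.96000
Terminal value at year 3: TV = D_3×(1+g_2)/(r−g_2) = 5448.19392/0.058 = 93934.37793
P_0 = D_1/(1+r)^1 + D_2/(1+r)^2 + D_3/(1+r)^3 + TV/(1+r)^3
    = 3395.39171 + 3755.27193 + 4153.29615 + 73541.98520 = 84845.94499

€84845.94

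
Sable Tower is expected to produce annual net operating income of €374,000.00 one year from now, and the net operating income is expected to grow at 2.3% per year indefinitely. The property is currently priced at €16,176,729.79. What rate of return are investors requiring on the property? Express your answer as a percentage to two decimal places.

P = D₁/(r − g) ⇒ r = D₁/P + g = €374,000.0000/€16,176,729.79 + 0.023 = 0.023120 + 0.023 = 0.046120

4.61%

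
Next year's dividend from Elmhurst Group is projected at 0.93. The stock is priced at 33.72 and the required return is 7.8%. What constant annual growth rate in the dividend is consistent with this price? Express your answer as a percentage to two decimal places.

5.04%

P = D₁/(r−g) ⇒ g = r − D₁/P = 0.078 − 0.93/33.72 = 0.050420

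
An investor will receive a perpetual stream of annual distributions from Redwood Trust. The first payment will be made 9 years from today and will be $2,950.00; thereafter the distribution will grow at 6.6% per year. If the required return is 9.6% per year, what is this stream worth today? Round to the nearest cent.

Value at end of year 8: C₁ / (r − g) = $2,950.00 / (0.096 − 0.066) = $98,333.3333
Discount to today: PV = $98,333.3333 / (1 + 0.096)^8 = $98,333.3333 / 2.082018 = $47,229.82

$47229.82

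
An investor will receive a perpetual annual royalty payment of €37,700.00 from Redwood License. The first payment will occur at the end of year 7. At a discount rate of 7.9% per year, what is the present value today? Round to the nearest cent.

€302402.65

Value at end of year 6: C / r = €37,700.00 / 0.079 = €477,215.1899
Discount to today: PV = €477,215.1899 / (1 + 0.079)^6 = €477,215.1899 / 1.578079 = €302,402.65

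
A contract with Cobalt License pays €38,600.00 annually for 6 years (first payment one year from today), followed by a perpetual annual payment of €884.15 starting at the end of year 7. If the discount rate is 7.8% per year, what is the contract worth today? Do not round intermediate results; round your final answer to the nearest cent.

€186754.03

PV of 6-year annuity: €38,600.00 × [1 − (1+0.078)^−6] / 0.078 = 179531.01534
Perpetuity value at year 6: €884.15 / 0.078 = 11335.25641
PV of perpetuity: 11335.25641 / (1+0.078)^6 = 7223.01944
Total PV = 179531.01534 + 7223.01944 = 186754.03478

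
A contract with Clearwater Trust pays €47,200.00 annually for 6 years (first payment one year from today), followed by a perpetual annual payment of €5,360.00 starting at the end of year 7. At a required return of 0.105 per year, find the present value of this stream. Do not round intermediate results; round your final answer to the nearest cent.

PV of 6-year annuity: €47,200.00 × [1 − (1+0.105)^−6] / 0.105 = 202590.86710
Perpetuity value at year 6: €5,360.00 / 0.105 = 51047.61905
PV of perpetuity: 51047.61905 / (1+0.105)^6 = 28041.53753
Total PV = 202590.86710 + 28041.53753 = 230632.40463

€230632.40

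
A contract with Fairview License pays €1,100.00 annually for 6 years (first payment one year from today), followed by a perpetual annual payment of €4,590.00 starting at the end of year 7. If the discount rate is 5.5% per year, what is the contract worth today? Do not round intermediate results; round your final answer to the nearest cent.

PV of 6-year annuity: €1,100.00 × [1 − (1+0.055)^−6] / 0.055 = 5495.08334
Perpetuity value at year 6: €4,590.00 / 0.055 = 83454.54545
PV of perpetuity: 83454.54545 / (1+0.055)^6 = 60525.06134
Total PV = 5495.08334 + 60525.06134 = 66020.14468

€66020.14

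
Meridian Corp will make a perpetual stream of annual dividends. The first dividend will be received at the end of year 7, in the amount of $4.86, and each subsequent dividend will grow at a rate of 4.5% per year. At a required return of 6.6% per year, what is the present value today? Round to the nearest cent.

Value at end of year 6: C₁ / (r − g) = $4.86 / (0.066 − 0.045) = $231.4286
Discount to today: PV = $231.4286 / (1 + 0.066)^6 = $231.4286 / 1.467382 = $157.72

$157.72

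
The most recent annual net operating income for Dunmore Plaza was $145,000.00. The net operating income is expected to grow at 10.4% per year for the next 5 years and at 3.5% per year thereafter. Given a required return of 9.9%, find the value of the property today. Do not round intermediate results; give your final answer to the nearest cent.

D_1 = 160080.00000
D_2 = 176728.32000
D_3 = 195108.06528
D_4 = 215399.30407
D_5 = 237800.83169
Terminal value at year 5: TV = D_5×(1+g_2)/(r−g_2) = 246123.86080/0.064 = 3845685.32502
P_0 = D_1/(1+r)^1 + D_2/(1+r)^2 + D_3/(1+r)^3 + D_4/(1+r)^4 + D_5/(1+r)^5 + TV/(1+r)^5
    = 145659.69063 + 146322.38258 + 146988.08951 + 147656.82513 + 148328.60322 + 2398751.63020 = 3133707.22126

$3133707.22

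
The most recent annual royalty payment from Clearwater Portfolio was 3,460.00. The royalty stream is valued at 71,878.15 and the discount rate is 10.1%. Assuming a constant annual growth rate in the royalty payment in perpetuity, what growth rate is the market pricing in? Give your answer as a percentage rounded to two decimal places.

P = D₀(1+g)/(r−g) ⇒ P(r−g) = D₀(1+g) ⇒ g(P+D₀) = P·r − D₀
g = (P·r − D₀)/(P + D₀) = (71,878.15×0.101 − 3,460.00) / (71,878.15 + 3,460.00) = 0.050435

5.04%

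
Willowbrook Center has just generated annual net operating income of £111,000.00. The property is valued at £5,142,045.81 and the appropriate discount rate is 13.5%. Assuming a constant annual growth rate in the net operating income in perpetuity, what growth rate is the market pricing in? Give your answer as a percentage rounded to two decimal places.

P = D₀(1+g)/(r−g) ⇒ P(r−g) = D₀(1+g) ⇒ g(P+D₀) = P·r − D₀
g = (P·r − D₀)/(P + D₀) = (£5,142,045.81×0.135 − £111,000.00) / (£5,142,045.81 + £111,000.00) = 0.111017

11.10%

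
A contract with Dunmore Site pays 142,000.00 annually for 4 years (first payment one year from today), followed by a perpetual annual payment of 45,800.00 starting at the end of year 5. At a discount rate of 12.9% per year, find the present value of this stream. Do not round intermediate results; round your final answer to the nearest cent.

641778.46

PV of 4-year annuity: 142,000.00 × [1 − (1+0.129)^−4] / 0.129 = 423254.02918
Perpetuity value at year 4: 45,800.00 / 0.129 = 355038.75969
PV of perpetuity: 355038.75969 / (1+0.129)^4 = 218524.43197
Total PV = 423254.02918 + 218524.43197 = 641778.46115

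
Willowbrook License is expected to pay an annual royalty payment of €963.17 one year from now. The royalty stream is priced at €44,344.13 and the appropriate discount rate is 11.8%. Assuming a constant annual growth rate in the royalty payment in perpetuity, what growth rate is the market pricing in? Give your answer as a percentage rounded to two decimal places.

9.63%

P = D₁/(r−g) ⇒ g = r − D₁/P = 0.118 − €963.17/€44,344.13 = 0.096280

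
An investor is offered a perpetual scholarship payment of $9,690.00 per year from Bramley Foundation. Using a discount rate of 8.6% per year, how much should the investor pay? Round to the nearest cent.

Level perpetuity: PV = C / r = $9,690.00 / 0.086 = $112,674.42

$112674.42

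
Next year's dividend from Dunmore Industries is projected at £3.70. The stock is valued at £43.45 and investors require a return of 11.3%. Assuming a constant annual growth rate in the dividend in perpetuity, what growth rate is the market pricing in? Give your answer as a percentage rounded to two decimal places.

2.78%

P = D₁/(r−g) ⇒ g = r − D₁/P = 0.113 − £3.70/£43.45 = 0.027845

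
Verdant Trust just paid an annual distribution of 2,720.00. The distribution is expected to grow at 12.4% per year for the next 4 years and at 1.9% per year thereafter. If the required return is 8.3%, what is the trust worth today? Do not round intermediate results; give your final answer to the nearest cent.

62196.97

D_1 = 3057.28000
D_2 = 3436.38272
D_3 = 3862.49418
D_4 = 4341.44346
Terminal value at year 4: TV = D_4×(1+g_2)/(r−g_2) = 4423.93088/0.064 = 69123.92001
P_0 = D_1/(1+r)^1 + D_2/(1+r)^2 + D_3/(1+r)^3 + D_4/(1+r)^4 + TV/(1+r)^4
    = 2822.97322 + 2929.84478 + 3040.76227 + 3155.87885 + 50247.50852 = 62196.96764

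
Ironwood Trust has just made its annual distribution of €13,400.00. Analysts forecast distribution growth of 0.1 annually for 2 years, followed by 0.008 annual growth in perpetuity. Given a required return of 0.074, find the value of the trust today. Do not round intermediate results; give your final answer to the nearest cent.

€242464.31

D_1 = 14740.00000
D_2 = 16214.00000
Terminal value at year 2: TV = D_2×(1+g_2)/(r−g_2) = 16343.71200/0.066 = 247632.00000
P_0 = D_1/(1+r)^1 + D_2/(1+r)^2 + TV/(1+r)^2
    = 13724.39479 + 14056.64270 + 214683.27039 = 242464.30788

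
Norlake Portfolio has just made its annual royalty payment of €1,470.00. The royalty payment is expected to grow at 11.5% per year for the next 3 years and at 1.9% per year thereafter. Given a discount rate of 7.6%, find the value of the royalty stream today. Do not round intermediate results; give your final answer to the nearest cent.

D_1 = 1639.05000
D_2 = 1827.54075
D_3 = 2037.70794
Terminal value at year 3: TV = D_3×(1+g_2)/(r−g_2) = 2076.42439/0.057 = 36428.49802
P_0 = D_1/(1+r)^1 + D_2/(1+r)^2 + D_3/(1+r)^3 + TV/(1+r)^3
    = 1523.28067 + 1578.49251 + 1635.70553 + 29241.82349 = 33979.30220

€33979.30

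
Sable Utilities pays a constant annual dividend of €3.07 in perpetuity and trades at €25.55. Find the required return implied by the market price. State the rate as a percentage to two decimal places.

12.02%

P = C/r ⇒ r = C/P = €3.07/€25.55 = 0.120157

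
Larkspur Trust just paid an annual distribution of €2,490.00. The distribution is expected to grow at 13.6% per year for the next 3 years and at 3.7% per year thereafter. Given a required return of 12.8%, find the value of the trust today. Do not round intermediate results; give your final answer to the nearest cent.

€36559.53

D_1 = 2828.64000
D_2 = 3213.33504
D_3 = 3650.34861
Terminal value at year 3: TV = D_3×(1+g_2)/(r−g_2) = 3785.41150/0.091 = 41597.92861
P_0 = D_1/(1+r)^1 + D_2/(1+r)^2 + D_3/(1+r)^3 + TV/(1+r)^3
    = 2507.65957 + 2525.44439 + 2543.35535 + 28983.07138 = 36559.53069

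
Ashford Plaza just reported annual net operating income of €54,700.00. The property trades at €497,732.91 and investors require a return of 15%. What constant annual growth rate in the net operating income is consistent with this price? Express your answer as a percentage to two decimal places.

3.61%

P = D₀(1+g)/(r−g) ⇒ P(r−g) = D₀(1+g) ⇒ g(P+D₀) = P·r − D₀
g = (P·r − D₀)/(P + D₀) = (€497,732.91×0.15 − €54,700.00) / (€497,732.91 + €54,700.00) = 0.036131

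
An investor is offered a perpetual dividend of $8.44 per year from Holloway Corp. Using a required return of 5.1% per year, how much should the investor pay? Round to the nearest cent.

$165.49

Level perpetuity: PV = C / r = $8.44 / 0.051 = $165.49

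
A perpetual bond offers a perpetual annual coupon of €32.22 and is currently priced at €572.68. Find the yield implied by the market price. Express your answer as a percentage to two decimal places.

P = C/r ⇒ r = C/P = €32.22/€572.68 = 0.056262

5.63%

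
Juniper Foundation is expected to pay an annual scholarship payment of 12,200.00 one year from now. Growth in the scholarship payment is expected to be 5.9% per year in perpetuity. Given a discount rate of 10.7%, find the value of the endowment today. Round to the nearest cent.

254166.67

Growing perpetuity: P = D₁ / (r − g) = 12,200.0000 / (0.107 − 0.059) = 254,166.67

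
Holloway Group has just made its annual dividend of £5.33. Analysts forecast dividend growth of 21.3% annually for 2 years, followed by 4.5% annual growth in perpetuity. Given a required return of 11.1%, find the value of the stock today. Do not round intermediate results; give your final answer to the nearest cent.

£112.77

D_1 = 6.46529
D_2 = 7.84240
Terminal value at year 2: TV = D_2×(1+g_2)/(r−g_2) = 8.19530/0.066 = 124.17128
P_0 = D_1/(1+r)^1 + D_2/(1+r)^2 + TV/(1+r)^2
    = 5.81934 + 6.35361 + 100.59886 = 112.77181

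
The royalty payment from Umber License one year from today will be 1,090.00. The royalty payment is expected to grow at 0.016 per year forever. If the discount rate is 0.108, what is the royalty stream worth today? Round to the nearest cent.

11847.83

Growing perpetuity: P = D₁ / (r − g) = 1,090.0000 / (0.108 − 0.016) = 11,847.83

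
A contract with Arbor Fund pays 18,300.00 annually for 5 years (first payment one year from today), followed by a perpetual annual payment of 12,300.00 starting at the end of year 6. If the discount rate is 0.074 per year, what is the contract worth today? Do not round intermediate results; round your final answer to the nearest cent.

PV of 5-year annuity: 18,300.00 × [1 − (1+0.074)^−5] / 0.074 = 74236.79369
Perpetuity value at year 5: 12,300.00 / 0.074 = 166216.21622
PV of perpetuity: 166216.21622 / (1+0.074)^5 = 116319.35488
Total PV = 74236.79369 + 116319.35488 = 190556.14857

190556.15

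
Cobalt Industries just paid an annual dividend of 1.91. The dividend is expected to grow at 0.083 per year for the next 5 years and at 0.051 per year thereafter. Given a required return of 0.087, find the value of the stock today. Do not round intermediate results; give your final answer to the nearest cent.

D_1 = 2.06853
D_2 = 2.24022
D_3 = 2.42616
D_4 = 2.62753
D_5 = 2.84561
Terminal value at year 5: TV = D_5×(1+g_2)/(r−g_2) = 2.99074/0.036 = 83.07606
P_0 = D_1/(1+r)^1 + D_2/(1+r)^2 + D_3/(1+r)^3 + D_4/(1+r)^4 + D_5/(1+r)^5 + TV/(1+r)^5
    = 1.90297 + 1.89597 + 1.88899 + 1.88204 + 1.87512 + 54.74294 = 64.18803

64.19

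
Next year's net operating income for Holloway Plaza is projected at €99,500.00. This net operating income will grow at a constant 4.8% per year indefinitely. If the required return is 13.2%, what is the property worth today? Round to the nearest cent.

€1184523.81

Growing perpetuity: P = D₁ / (r − g) = €99,500.0000 / (0.132 − 0.048) = €1,184,523.81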